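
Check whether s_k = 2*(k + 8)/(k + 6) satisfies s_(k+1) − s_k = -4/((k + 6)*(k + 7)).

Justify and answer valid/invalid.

s_(k+1) = 2*(k + 9)/(k + 7)
s_(k+1) − s_k = -4/(k**2 + 13*k + 42)
(s_(k+1) − s_k) − t_k = 0

Valid — Δs_k = t_k.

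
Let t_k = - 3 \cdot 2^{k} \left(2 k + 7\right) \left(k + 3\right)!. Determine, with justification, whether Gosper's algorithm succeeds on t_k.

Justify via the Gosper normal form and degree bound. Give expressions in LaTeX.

Compute t_(k+1)/t_k: get 2*(k + 4)*(2*k + 9)/(2*k + 7).
Take A(k)=2*k + 8, B(k)=1, C(k)=k + 7/2.
Solve (2*k + 8)·f(k+1) − (1)·f(k) = k + 7/2.
Bound: deg f ≤ 0.
Coefficient equations give f(k) = 1/2.
Certificate R = B(k−1)f/C = 1/(2*k + 7) gives s_k = -3*2**k*factorial(k + 3).
Verify: -3*2**k*(2*k + 7)*factorial(k + 3) matches t_k.

Yes. s_k = - 3 \cdot 2^{k} \left(k + 3\right)!.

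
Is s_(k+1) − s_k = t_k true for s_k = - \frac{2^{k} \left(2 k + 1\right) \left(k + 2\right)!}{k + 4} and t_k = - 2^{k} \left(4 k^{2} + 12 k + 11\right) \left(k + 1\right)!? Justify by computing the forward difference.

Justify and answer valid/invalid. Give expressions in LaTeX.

s_(k+1) = -2**(k + 1)*(2*k + 3)*factorial(k + 3)/(k + 5)
s_(k+1) − s_k = -2**k*(4*k**3 + 32*k**2 + 79*k + 67)*factorial(k + 2)/((k + 4)*(k + 5))
(s_(k+1) − s_k) − t_k = 2**(k + 1)*(4*k**3 + 28*k**2 + 57*k + 43)*factorial(k + 1)/((k + 4)*(k + 5))

Invalid: residual \frac{2^{k + 1} \left(4 k^{3} + 28 k^{2} + 57 k + 43\right) \left(k + 1\right)!}{\left(k + 4\right) \left(k + 5\right)} ≠ 0.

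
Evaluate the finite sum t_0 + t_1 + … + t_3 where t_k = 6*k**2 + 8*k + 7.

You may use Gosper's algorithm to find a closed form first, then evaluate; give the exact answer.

Σ = 160

Compute t_(k+1)/t_k: get (6*k**2 + 20*k + 21)/(6*k**2 + 8*k + 7).
Take A(k)=1, B(k)=1, C(k)=k**2 + 4*k/3 + 7/6.
Need (1)·f(k+1) − (1)·f(k) = k**2 + 4*k/3 + 7/6.
From deg A=0, deg B=0, deg C=2: d=3.
A polynomial solution: f(k) = k*(2*k**2 + k + 4)/6.
Get s_k = R·t_k = k*(2*k**2 + k + 4) with R(k) = B(k−1)f(k)/C(k) = k*(2*k**2 + k + 4)/(6*k**2 + 8*k + 7).
Verify: 6*k**2 + 8*k + 7 matches t_k.
Telescoping: Σ = s_(4) − s_(0) = 160 − (0) = 160.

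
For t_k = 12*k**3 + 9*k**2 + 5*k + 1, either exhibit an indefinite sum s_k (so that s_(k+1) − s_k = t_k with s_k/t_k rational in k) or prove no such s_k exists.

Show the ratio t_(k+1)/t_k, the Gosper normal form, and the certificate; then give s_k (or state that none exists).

t_(k+1)/t_k = (12*k**3 + 45*k**2 + 59*k + 27)/(12*k**3 + 9*k**2 + 5*k + 1).
So A=1 and B=1, with C=k**3 + 3*k**2/4 + 5*k/12 + 1/12.
Set up (1)·f(k+1) − (1)·f(k) − (k**3 + 3*k**2/4 + 5*k/12 + 1/12) = 0.
deg f ≤ 4 (via 0,0,3).
A polynomial solution: f(k) = k**2*(3*k**2 - 3*k + 1)/12.
Then R = B(k−1)f/C = k**2*(3*k**2 - 3*k + 1)/(12*k**3 + 9*k**2 + 5*k + 1), so s_k = R(k)·t_k = k**2*(3*k**2 - 3*k + 1).
s_(k+1) − s_k = 12*k**3 + 9*k**2 + 5*k + 1 = t_k.

s_k = k**2*(3*k**2 - 3*k + 1)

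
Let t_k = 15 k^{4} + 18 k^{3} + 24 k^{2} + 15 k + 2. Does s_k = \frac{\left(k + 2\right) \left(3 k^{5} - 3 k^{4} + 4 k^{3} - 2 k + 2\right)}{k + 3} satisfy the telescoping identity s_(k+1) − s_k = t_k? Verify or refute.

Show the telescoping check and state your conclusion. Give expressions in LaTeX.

s_(k+1) = -(k + 3)*(2*k - 3*(k + 1)**5 + 3*(k + 1)**4 - 4*(k + 1)**3)/(k + 4)
s_(k+1) − s_k = (15*k**6 + 111*k**5 + 264*k**4 + 325*k**3 + 308*k**2 + 145*k + 20)/(k**2 + 7*k + 12)
(s_(k+1) − s_k) − t_k = (-12*k**5 - 66*k**4 - 74*k**3 - 87*k**2 - 49*k - 4)/(k**2 + 7*k + 12)

Invalid: residual \frac{- 12 k^{5} - 66 k^{4} - 74 k^{3} - 87 k^{2} - 49 k - 4}{k^{2} + 7 k + 12} ≠ 0.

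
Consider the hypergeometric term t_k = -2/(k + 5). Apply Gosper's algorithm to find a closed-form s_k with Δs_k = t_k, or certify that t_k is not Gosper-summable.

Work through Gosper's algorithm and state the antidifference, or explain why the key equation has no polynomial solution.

r(k) = (k + 5)/(k + 6) after simplifying.
A = k + 5, B = k + 6, C = 1.
f must satisfy (k + 5)·f(k+1) − (k + 5)·f(k) = 1.
deg f ≤ 0 (via 1,1,0).
f = c0 ⇒ A·f(k+1) − B(k−1)·f(k) − C = -1. The system {-1 = 0} is inconsistent; no antidifference.

no hypergeometric antidifference exists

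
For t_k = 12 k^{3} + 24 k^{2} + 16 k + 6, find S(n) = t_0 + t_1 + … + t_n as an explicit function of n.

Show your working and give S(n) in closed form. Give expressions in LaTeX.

S(n) = 3 n^{4} + 14 n^{3} + 23 n^{2} + 18 n + 6

Ratio r(k) = (6*k**3 + 30*k**2 + 50*k + 29)/(6*k**3 + 12*k**2 + 8*k + 3).
A = 1, B = 1, C = k**3 + 2*k**2 + 4*k/3 + 1/2.
Solve (1)·f(k+1) − (1)·f(k) = k**3 + 2*k**2 + 4*k/3 + 1/2.
Degrees (0,0,3) ⇒ d ≤ 4.
Match coefficients ⇒ f(k) = k*(3*k**3 + 2*k**2 - k + 2)/12.
Get s_k = R·t_k = k*(3*k**3 + 2*k**2 - k + 2) with R(k) = B(k−1)f(k)/C(k) = k*(3*k**3 + 2*k**2 - k + 2)/(2*(6*k**3 + 12*k**2 + 8*k + 3)).
Δs = 12*k**3 + 24*k**2 + 16*k + 6, as required.
Telescope: S(n) = s_(n+1) − s_(0) = 3*n**4 + 14*n**3 + 23*n**2 + 18*n + 6 − (0) = 3*n**4 + 14*n**3 + 23*n**2 + 18*n + 6.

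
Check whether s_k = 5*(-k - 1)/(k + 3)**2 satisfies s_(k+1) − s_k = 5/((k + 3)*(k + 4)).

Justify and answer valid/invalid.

Invalid: residual 10*(-2*k - 7)/(k**4 + 14*k**3 + 73*k**2 + 168*k + 144) ≠ 0.

s_(k+1) = 5*(-k - 2)/(k + 4)**2
s_(k+1) − s_k = 5*(k**2 + 3*k - 2)/(k**4 + 14*k**3 + 73*k**2 + 168*k + 144)
(s_(k+1) − s_k) − t_k = 10*(-2*k - 7)/(k**4 + 14*k**3 + 73*k**2 + 168*k + 144)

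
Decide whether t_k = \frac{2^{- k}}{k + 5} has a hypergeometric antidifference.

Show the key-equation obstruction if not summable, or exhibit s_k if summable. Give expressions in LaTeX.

The ratio is (k + 5)/(2*(k + 6)).
A = k/2 + 5/2, B = k + 6, C = 1.
Solve (k/2 + 5/2)·f(k+1) − (k + 5)·f(k) = 1.
Bound: deg f ≤ -1.
Bound -1 < 0, so the key equation has no polynomial solution.

No; the degree bound rules out any f.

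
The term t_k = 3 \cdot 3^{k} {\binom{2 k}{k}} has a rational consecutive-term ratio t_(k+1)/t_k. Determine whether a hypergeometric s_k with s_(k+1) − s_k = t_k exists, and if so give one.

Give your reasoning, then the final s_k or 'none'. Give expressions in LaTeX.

The ratio is 6*(2*k + 1)/(k + 1).
Take A(k)=12*k + 6, B(k)=k + 1, C(k)=1.
Solve (12*k + 6)·f(k+1) − (k)·f(k) = 1.
deg f ≤ -1 (via 1,1,0).
d = -1 < 0 ⇒ no nonzero polynomial f; not summable.

not Gosper-summable; s_k does not exist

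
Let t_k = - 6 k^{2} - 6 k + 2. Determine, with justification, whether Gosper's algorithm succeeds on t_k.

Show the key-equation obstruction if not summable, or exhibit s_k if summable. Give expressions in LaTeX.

r(k) = (3*k**2 + 9*k + 5)/(3*k**2 + 3*k - 1) after simplifying.
A = 1, B = 1, C = k**2 + k - 1/3.
Need (1)·f(k+1) − (1)·f(k) = k**2 + k - 1/3.
d = 3 from the (0,0,2) case.
Coefficient equations give f(k) = k*(k**2 - 2)/3.
Then R = B(k−1)f/C = k*(k**2 - 2)/(3*k**2 + 3*k - 1), so s_k = R(k)·t_k = 2*k*(2 - k**2).
Check: Δs_k = -6*k**2 - 6*k + 2. ✓

Yes. s_k = 2 k \left(2 - k^{2}\right).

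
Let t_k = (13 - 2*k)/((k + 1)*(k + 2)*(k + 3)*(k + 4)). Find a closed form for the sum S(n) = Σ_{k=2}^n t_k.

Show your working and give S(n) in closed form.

The ratio is (k + 1)*(2*k - 11)/((k + 5)*(2*k - 13)).
Gosper form: A/B · C(k+1)/C(k) with A=k + 1, B=k + 5, C=k - 13/2.
Key eq: (k + 1)·f(k+1) = (k + 4)·f(k) + (k - 13/2).
Degrees (1,1,1) ⇒ d ≤ 3.
Solve for f: f(k) = -k*(2*k**2 + 12*k + 25)/6 (degree 3 ≤ 3).
So s_k = (B(k−1)f/C)·t_k = (-k*(k + 4)*(2*k**2 + 12*k + 25)/(3*(2*k - 13)))·t_k = k*(2*k**2 + 12*k + 25)/(3*(k + 1)*(k + 2)*(k + 3)).
Δs = (13 - 2*k)/(k**4 + 10*k**3 + 35*k**2 + 50*k + 24), as required.
Evaluate: s_(n+1) = (2*n**3 + 18*n**2 + 55*n + 39)/(3*(n**3 + 9*n**2 + 26*n + 24)); subtract s_(2) = 19/30 ⇒ S(n) = (n**3 + 9*n**2 + 56*n - 66)/(30*(n**3 + 9*n**2 + 26*n + 24)).

S(n) = (n**3 + 9*n**2 + 56*n - 66)/(30*(n**3 + 9*n**2 + 26*n + 24))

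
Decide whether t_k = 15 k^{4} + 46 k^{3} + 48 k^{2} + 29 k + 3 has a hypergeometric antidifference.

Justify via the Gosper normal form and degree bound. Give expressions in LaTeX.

Yes. s_k = k \left(3 k^{4} + 4 k^{3} - 2 k^{2} + 2 k - 4\right).

r(k) = (15*k**4 + 106*k**3 + 276*k**2 + 323*k + 141)/(15*k**4 + 46*k**3 + 48*k**2 + 29*k + 3) after simplifying.
Gosper form: A/B · C(k+1)/C(k) with A=1, B=1, C=k**4 + 46*k**3/15 + 16*k**2/5 + 29*k/15 + 1/5.
Need (1)·f(k+1) − (1)·f(k) = k**4 + 46*k**3/15 + 16*k**2/5 + 29*k/15 + 1/5.
Bound: deg f ≤ 5.
Coefficient equations give f(k) = k*(k + 2)*(3*k**3 - 2*k**2 + 2*k - 2)/15.
So s_k = (B(k−1)f/C)·t_k = (k*(k + 2)*(3*k**3 - 2*k**2 + 2*k - 2)/(15*k**4 + 46*k**3 + 48*k**2 + 29*k + 3))·t_k = k*(3*k**4 + 4*k**3 - 2*k**2 + 2*k - 4).
s_(k+1) − s_k = 15*k**4 + 46*k**3 + 48*k**2 + 29*k + 3 = t_k.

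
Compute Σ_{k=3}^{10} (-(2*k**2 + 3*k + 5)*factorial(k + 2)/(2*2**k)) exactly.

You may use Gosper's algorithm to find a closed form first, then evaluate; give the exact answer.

Ratio r(k) = (k + 3)*(3*k + 2*(k + 1)**2 + 8)/(2*(2*k**2 + 3*k + 5)).
A = k/2 + 3/2, B = 1, C = k**2 + 3*k/2 + 5/2.
f must satisfy (k/2 + 3/2)·f(k+1) − (1)·f(k) = k**2 + 3*k/2 + 5/2.
From deg A=1, deg B=0, deg C=2: d=1.
Solving with deg f ≤ 1: f(k) = 2*k - 1.
Then R = B(k−1)f/C = 2*(2*k - 1)/(2*k**2 + 3*k + 5), so s_k = R(k)·t_k = -(2*k - 1)*factorial(k + 2)/2**k.
Verify: -(2*k**2 + 3*k + 5)*factorial(k + 2)/(2*2**k) matches t_k.
Sum = s_(11) − s_(3); s_(11) = -127702575/2, s_(3) = -75 ⇒ -127702425/2.

Σ = -127702425/2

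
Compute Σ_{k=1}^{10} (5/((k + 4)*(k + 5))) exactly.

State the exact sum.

Compute t_(k+1)/t_k: get (k + 4)/(k + 6).
Factor: A=k + 4; B=k + 6; C=1.
f must satisfy (k + 4)·f(k+1) − (k + 5)·f(k) = 1.
deg f ≤ 1 (via 1,1,0).
A polynomial solution: f(k) = k/4.
R(k) = B(k−1)·f(k)/C(k) = k*(k + 5)/4; s_k = R·t_k = 5*k/(4*(k + 4)).
Verify: 5/(k**2 + 9*k + 20) matches t_k.
Evaluate s at k=11 and k=1: 11/12 and 1/4; difference 2/3.

Σ = 2/3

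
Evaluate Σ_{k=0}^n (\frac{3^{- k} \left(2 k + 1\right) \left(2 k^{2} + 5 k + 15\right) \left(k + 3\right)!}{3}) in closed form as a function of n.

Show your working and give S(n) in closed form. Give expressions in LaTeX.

S(n) = \frac{3^{- n} \left(18 \cdot 3^{n} + 4 n^{6} n! + 48 n^{5} n! + 223 n^{4} n! + 510 n^{3} n! + 601 n^{2} n! + 342 n n! + 72 n!\right)}{3}

Compute t_(k+1)/t_k: get (4*k**4 + 40*k**3 + 167*k**2 + 350*k + 264)/(3*(4*k**3 + 12*k**2 + 35*k + 15)).
A = k/3 + 4/3, B = 1, C = k**3 + 3*k**2 + 35*k/4 + 15/4.
f must satisfy (k/3 + 4/3)·f(k+1) − (1)·f(k) = k**3 + 3*k**2 + 35*k/4 + 15/4.
deg f ≤ 2 (via 1,0,3).
Match coefficients ⇒ f(k) = 3*(2*k - 1)*(2*k + 1)/4.
Get s_k = R·t_k = (2*k - 1)*(2*k + 1)*factorial(k + 3)/3**k with R(k) = B(k−1)f(k)/C(k) = 3*(2*k - 1)/(2*k**2 + 5*k + 15).
Check: Δs_k = (2*k + 1)*(2*k**2 + 5*k + 15)*factorial(k + 3)/(3*3**k). ✓
Telescope: S(n) = s_(n+1) − s_(0) = 3**(-n - 1)*(2*n + 1)*(2*n + 3)*factorial(n + 4) − (-6) = (18*3**n + 4*n**6*factorial(n) + 48*n**5*factorial(n) + 223*n**4*factorial(n) + 510*n**3*factorial(n) + 601*n**2*factorial(n) + 342*n*factorial(n) + 72*factorial(n))/(3*3**n).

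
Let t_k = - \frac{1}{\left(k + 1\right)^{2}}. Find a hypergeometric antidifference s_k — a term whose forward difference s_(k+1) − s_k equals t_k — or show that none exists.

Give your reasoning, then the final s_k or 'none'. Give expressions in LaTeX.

Step 1: r(k) = (k + 1)**2/(k + 2)**2.
Normal form (A,B,C) = (k**2 + 2*k + 1, k**2 + 4*k + 4, 1).
Set up (k**2 + 2*k + 1)·f(k+1) − (k**2 + 2*k + 1)·f(k) − (1) = 0.
Degrees (2,2,0) ⇒ d ≤ 0.
Generic f = c0 gives residual -1; -1 = 0 cannot hold, so t_k is not Gosper-summable.

none — t_k is not Gosper-summable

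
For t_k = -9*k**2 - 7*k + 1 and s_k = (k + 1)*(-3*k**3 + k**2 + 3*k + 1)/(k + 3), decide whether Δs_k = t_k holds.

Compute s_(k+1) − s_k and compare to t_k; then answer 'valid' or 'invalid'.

s_(k+1) = (k + 2)*(3*k - 3*(k + 1)**3 + (k + 1)**2 + 4)/(k + 4)
s_(k+1) − s_k = (-9*k**4 - 58*k**3 - 86*k**2 - 31*k + 8)/(k**2 + 7*k + 12)
(s_(k+1) − s_k) − t_k = 2*(6*k**3 + 35*k**2 + 23*k - 2)/(k**2 + 7*k + 12)

Invalid: residual 2*(6*k**3 + 35*k**2 + 23*k - 2)/(k**2 + 7*k + 12) ≠ 0.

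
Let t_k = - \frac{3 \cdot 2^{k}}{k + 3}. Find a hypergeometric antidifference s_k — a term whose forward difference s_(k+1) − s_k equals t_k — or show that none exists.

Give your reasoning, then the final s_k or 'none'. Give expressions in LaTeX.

Step 1: r(k) = 2*(k + 3)/(k + 4).
Take A(k)=2*k + 6, B(k)=k + 4, C(k)=1.
f must satisfy (2*k + 6)·f(k+1) − (k + 3)·f(k) = 1.
Degrees (1,1,0) ⇒ d ≤ -1.
deg f ≤ -1 is impossible — no certificate.

not Gosper-summable; s_k does not exist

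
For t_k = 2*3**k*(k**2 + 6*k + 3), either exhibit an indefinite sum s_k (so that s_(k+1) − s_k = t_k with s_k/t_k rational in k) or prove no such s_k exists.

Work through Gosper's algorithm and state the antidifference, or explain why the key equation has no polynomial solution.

s_k = 3**k*(k**2 + 3*k - 3)

t_(k+1)/t_k = 3*(k**2 + 8*k + 10)/(k**2 + 6*k + 3).
Gosper form: A/B · C(k+1)/C(k) with A=3, B=1, C=k**2 + 6*k + 3.
f must satisfy (3)·f(k+1) − (1)·f(k) = k**2 + 6*k + 3.
d = 2 from the (0,0,2) case.
A polynomial solution: f(k) = (k**2 + 3*k - 3)/2.
R(k) = B(k−1)·f(k)/C(k) = (k**2 + 3*k - 3)/(2*(k**2 + 6*k + 3)); s_k = R·t_k = 3**k*(k**2 + 3*k - 3).
Verify: 2*3**k*(k**2 + 6*k + 3) matches t_k.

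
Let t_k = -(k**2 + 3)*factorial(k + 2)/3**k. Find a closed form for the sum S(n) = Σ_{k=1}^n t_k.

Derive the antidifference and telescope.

Compute t_(k+1)/t_k: get (k + 3)*((k + 1)**2 + 3)/(3*(k**2 + 3)).
A = k/3 + 1, B = 1, C = k**2 + 3.
f must satisfy (k/3 + 1)·f(k+1) − (1)·f(k) = k**2 + 3.
From deg A=1, deg B=0, deg C=2: d=1.
Match coefficients ⇒ f(k) = 3*(k - 1).
Get s_k = R·t_k = -3**(1 - k)*(k - 1)*factorial(k + 2) with R(k) = B(k−1)f(k)/C(k) = 3*(k - 1)/(k**2 + 3).
Check: Δs_k = -(k**2 + 3)*factorial(k + 2)/3**k. ✓
Telescope: S(n) = s_(n+1) − s_(1) = -n*factorial(n + 3)/3**n − (0) = -n*factorial(n + 3)/3**n.

S(n) = -n*factorial(n + 3)/3**n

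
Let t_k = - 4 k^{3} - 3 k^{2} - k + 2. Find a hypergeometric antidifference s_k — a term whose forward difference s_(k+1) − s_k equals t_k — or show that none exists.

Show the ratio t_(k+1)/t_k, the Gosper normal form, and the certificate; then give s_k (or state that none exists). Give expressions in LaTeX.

r(k) = (4*k**3 + 15*k**2 + 19*k + 6)/(4*k**3 + 3*k**2 + k - 2) after simplifying.
Normal form (A,B,C) = (1, 1, k**3 + 3*k**2/4 + k/4 - 1/2).
f must satisfy (1)·f(k+1) − (1)·f(k) = k**3 + 3*k**2/4 + k/4 - 1/2.
Degrees (0,0,3) ⇒ d ≤ 4.
Solve for f: f(k) = k*(k**3 - k**2 - 2)/4 (degree 4 ≤ 4).
R(k) = B(k−1)·f(k)/C(k) = k*(k**3 - k**2 - 2)/(4*k**3 + 3*k**2 + k - 2); s_k = R·t_k = k*(-k**3 + k**2 + 2).
Δs = -4*k**3 - 3*k**2 - k + 2, as required.

s_k = k \left(- k^{3} + k^{2} + 2\right)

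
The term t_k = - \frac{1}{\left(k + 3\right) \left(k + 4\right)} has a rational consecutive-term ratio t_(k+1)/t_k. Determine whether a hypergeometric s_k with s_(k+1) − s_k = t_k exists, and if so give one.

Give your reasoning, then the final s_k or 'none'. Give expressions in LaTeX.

The ratio is (k + 3)/(k + 5).
Take A(k)=k + 3, B(k)=k + 5, C(k)=1.
Set up (k + 3)·f(k+1) − (k + 4)·f(k) − (1) = 0.
d = 1 from the (1,1,0) case.
A polynomial solution: f(k) = k/3.
R(k) = B(k−1)·f(k)/C(k) = k*(k + 4)/3; s_k = R·t_k = -k/(3*k + 9).
Δs = -1/(k**2 + 7*k + 12), as required.

s_k = - \frac{k}{3 k + 9}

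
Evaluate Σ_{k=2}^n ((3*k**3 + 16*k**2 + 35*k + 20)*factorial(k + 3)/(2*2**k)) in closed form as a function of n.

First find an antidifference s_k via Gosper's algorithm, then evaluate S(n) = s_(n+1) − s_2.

Step 1: r(k) = (3*k**4 + 37*k**3 + 176*k**2 + 378*k + 296)/(2*(3*k**3 + 16*k**2 + 35*k + 20)).
So A=k/2 + 2 and B=1, with C=k**3 + 16*k**2/3 + 35*k/3 + 20/3.
Need (k/2 + 2)·f(k+1) − (1)·f(k) = k**3 + 16*k**2/3 + 35*k/3 + 20/3.
From deg A=1, deg B=0, deg C=3: d=2.
Coefficient equations give f(k) = 2*(k + 2)*(3*k - 2)/3.
Then R = B(k−1)f/C = 2*(k + 2)*(3*k - 2)/(3*k**3 + 16*k**2 + 35*k + 20), so s_k = R(k)·t_k = (k + 2)*(3*k - 2)*factorial(k + 3)/2**k.
Check: Δs_k = (3*k**3 + 16*k**2 + 35*k + 20)*factorial(k + 3)/(2*2**k). ✓
s_(n+1) = 2**(-n - 1)*(n + 3)*(3*n + 1)*factorial(n + 4) and s_(2) = 480, so S(n) = (-960*2**n + 3*n**6*factorial(n) + 40*n**5*factorial(n) + 208*n**4*factorial(n) + 530*n**3*factorial(n) + 677*n**2*factorial(n) + 390*n*factorial(n) + 72*factorial(n))/(2*2**n).

S(n) = (-960*2**n + 3*n**6*factorial(n) + 40*n**5*factorial(n) + 208*n**4*factorial(n) + 530*n**3*factorial(n) + 677*n**2*factorial(n) + 390*n*factorial(n) + 72*factorial(n))/(2*2**n)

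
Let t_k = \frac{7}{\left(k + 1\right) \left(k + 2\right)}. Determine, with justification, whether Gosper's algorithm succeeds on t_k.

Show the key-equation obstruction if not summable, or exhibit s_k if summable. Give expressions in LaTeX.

Yes. s_k = \frac{7 k}{k + 1}.

Step 1: r(k) = (k + 1)/(k + 3).
So A=k + 1 and B=k + 3, with C=1.
Need (k + 1)·f(k+1) − (k + 2)·f(k) = 1.
deg f ≤ 1 (via 1,1,0).
Coefficient equations give f(k) = k.
Then R = B(k−1)f/C = k*(k + 2), so s_k = R(k)·t_k = 7*k/(k + 1).
s_(k+1) − s_k = 7/(k**2 + 3*k + 2) = t_k.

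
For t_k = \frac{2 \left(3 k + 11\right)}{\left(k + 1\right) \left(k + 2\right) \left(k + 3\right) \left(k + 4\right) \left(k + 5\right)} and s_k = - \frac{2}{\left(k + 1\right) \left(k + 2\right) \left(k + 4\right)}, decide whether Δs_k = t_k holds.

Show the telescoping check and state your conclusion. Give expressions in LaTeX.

s_(k+1) = -2/((k + 2)*(k + 3)*(k + 5))
s_(k+1) − s_k = 2*(3*k + 11)/(k**5 + 15*k**4 + 85*k**3 + 225*k**2 + 274*k + 120)
(s_(k+1) − s_k) − t_k = 0

Valid: the claim telescopes to t_k.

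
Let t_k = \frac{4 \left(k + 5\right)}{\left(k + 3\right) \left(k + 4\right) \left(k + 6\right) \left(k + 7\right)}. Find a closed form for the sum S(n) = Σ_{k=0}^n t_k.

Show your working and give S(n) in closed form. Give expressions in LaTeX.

S(n) = \frac{n^{2} + 11 n + 10}{9 \left(n^{2} + 11 n + 28\right)}

Compute t_(k+1)/t_k: get (k + 3)*(k + 6)**2/((k + 5)**2*(k + 8)).
A = k + 3, B = k + 8, C = k**2 + 10*k + 25.
f must satisfy (k + 3)·f(k+1) − (k + 7)·f(k) = k**2 + 10*k + 25.
Bound: deg f ≤ 4.
A polynomial solution: f(k) = k*(k + 4)*(k + 5)*(k + 9)/36.
So s_k = (B(k−1)f/C)·t_k = (k*(k + 4)*(k + 7)*(k + 9)/(36*(k + 5)))·t_k = k*(k + 9)/(9*(k**2 + 9*k + 18)).
Check: Δs_k = 4*(k + 5)/(k**4 + 20*k**3 + 145*k**2 + 450*k + 504). ✓
s_(n+1) = (n**2 + 11*n + 10)/(9*(n**2 + 11*n + 28)) and s_(0) = 0, so S(n) = (n**2 + 11*n + 10)/(9*(n**2 + 11*n + 28)).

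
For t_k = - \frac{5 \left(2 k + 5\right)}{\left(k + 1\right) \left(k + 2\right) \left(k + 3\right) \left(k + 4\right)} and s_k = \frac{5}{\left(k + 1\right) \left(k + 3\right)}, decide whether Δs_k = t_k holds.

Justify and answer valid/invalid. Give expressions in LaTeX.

valid; difference matches t_k

s_(k+1) = 5/((k + 2)*(k + 4))
s_(k+1) − s_k = 5*(-2*k - 5)/(k**4 + 10*k**3 + 35*k**2 + 50*k + 24)
(s_(k+1) − s_k) − t_k = 0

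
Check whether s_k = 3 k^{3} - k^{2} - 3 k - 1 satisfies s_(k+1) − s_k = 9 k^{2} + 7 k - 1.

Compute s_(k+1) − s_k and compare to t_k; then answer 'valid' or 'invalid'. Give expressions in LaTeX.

Valid — Δs_k = t_k.

s_(k+1) = 3*k**3 + 8*k**2 + 4*k - 2
s_(k+1) − s_k = 9*k**2 + 7*k - 1
(s_(k+1) − s_k) − t_k = 0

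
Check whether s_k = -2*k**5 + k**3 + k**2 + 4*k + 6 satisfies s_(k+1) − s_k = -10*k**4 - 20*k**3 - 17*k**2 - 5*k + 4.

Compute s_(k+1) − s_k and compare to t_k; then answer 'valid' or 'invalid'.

Valid — Δs_k = t_k.

s_(k+1) = 4*k - 2*(k + 1)**5 + (k + 1)**3 + (k + 1)**2 + 10
s_(k+1) − s_k = -10*k**4 - 20*k**3 - 17*k**2 - 5*k + 4
(s_(k+1) − s_k) − t_k = 0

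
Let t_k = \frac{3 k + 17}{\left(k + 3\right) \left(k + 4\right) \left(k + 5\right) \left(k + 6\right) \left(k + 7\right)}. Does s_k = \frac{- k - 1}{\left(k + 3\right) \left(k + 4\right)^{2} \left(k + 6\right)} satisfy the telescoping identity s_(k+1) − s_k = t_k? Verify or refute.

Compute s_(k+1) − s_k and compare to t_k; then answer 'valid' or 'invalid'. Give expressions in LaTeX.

Invalid: residual \frac{3 \left(- 4 k^{2} - 41 k - 103\right)}{k^{7} + 34 k^{6} + 490 k^{5} + 3880 k^{4} + 18229 k^{3} + 50806 k^{2} + 77760 k + 50400} ≠ 0.

s_(k+1) = (-k - 2)/((k + 4)*(k + 5)**2*(k + 7))
s_(k+1) − s_k = ((k + 1)*(k + 5)**2*(k + 7) - (k + 2)*(k + 3)*(k + 4)*(k + 6))/((k + 3)*(k + 4)**2*(k + 5)**2*(k + 6)*(k + 7))
(s_(k+1) − s_k) − t_k = 3*(-4*k**2 - 41*k - 103)/(k**7 + 34*k**6 + 490*k**5 + 3880*k**4 + 18229*k**3 + 50806*k**2 + 77760*k + 50400)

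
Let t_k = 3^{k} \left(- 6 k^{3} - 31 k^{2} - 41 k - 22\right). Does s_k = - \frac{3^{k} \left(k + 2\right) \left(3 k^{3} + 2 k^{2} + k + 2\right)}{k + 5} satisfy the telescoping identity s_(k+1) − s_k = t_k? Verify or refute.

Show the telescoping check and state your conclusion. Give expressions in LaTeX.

s_(k+1) = -3**(k + 1)*(k + 3)*(k + 3*(k + 1)**3 + 2*(k + 1)**2 + 3)/(k + 6)
s_(k+1) − s_k = 3**k*(-6*k**5 - 79*k**4 - 388*k**3 - 821*k**2 - 794*k - 336)/(k**2 + 11*k + 30)
(s_(k+1) − s_k) − t_k = 3**(k + 1)*(6*k**4 + 58*k**3 + 194*k**2 + 226*k + 108)/(k**2 + 11*k + 30)

Invalid: residual \frac{3^{k + 1} \left(6 k^{4} + 58 k^{3} + 194 k^{2} + 226 k + 108\right)}{k^{2} + 11 k + 30} ≠ 0.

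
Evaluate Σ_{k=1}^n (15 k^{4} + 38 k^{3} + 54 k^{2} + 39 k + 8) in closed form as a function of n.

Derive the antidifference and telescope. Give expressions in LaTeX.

S(n) = n \left(3 n^{4} + 17 n^{3} + 42 n^{2} + 56 n + 36\right)

t_(k+1)/t_k = (15*k**4 + 98*k**3 + 258*k**2 + 321*k + 154)/(15*k**4 + 38*k**3 + 54*k**2 + 39*k + 8).
Gosper form: A/B · C(k+1)/C(k) with A=1, B=1, C=k**4 + 38*k**3/15 + 18*k**2/5 + 13*k/5 + 8/15.
Set up (1)·f(k+1) − (1)·f(k) − (k**4 + 38*k**3/15 + 18*k**2/5 + 13*k/5 + 8/15) = 0.
d = 5 from the (0,0,4) case.
Coefficient equations give f(k) = k*(k + 1)*(3*k**3 - k**2 + 5*k - 3)/15.
R(k) = B(k−1)·f(k)/C(k) = k*(3*k**3 - k**2 + 5*k - 3)/(15*k**3 + 23*k**2 + 31*k + 8); s_k = R·t_k = k*(3*k**4 + 2*k**3 + 4*k**2 + 2*k - 3).
s_(k+1) − s_k = 15*k**4 + 38*k**3 + 54*k**2 + 39*k + 8 = t_k.
Σ_(k=1)^n t_k = s_(n+1) − s_(1) = (3*n**5 + 17*n**4 + 42*n**3 + 56*n**2 + 36*n + 8) − (8), i.e. n*(3*n**4 + 17*n**3 + 42*n**2 + 56*n + 36).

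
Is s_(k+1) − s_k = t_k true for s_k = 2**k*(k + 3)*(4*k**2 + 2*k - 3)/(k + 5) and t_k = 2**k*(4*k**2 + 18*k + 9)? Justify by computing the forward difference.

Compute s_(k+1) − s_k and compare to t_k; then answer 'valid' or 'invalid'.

Invalid: residual 2**(k + 1)*(-4*k**3 - 34*k**2 - 97*k - 48)/(k**2 + 11*k + 30) ≠ 0.

s_(k+1) = 2**(k + 1)*(k + 4)*(2*k + 4*(k + 1)**2 - 1)/(k + 6)
s_(k+1) − s_k = 2**k*(4*k**4 + 54*k**3 + 259*k**2 + 445*k + 174)/(k**2 + 11*k + 30)
(s_(k+1) − s_k) − t_k = 2**(k + 1)*(-4*k**3 - 34*k**2 - 97*k - 48)/(k**2 + 11*k + 30)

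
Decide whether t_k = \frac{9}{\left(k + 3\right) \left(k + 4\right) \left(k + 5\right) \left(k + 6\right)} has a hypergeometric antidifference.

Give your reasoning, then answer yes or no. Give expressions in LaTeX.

Step 1: r(k) = (k + 3)/(k + 7).
Normal form (A,B,C) = (k + 3, k + 7, 1).
Set up (k + 3)·f(k+1) − (k + 6)·f(k) − (1) = 0.
d = 3 from the (1,1,0) case.
Solve for f: f(k) = k*(k**2 + 12*k + 47)/180 (degree 3 ≤ 3).
R(k) = B(k−1)·f(k)/C(k) = k*(k + 6)*(k**2 + 12*k + 47)/180; s_k = R·t_k = k*(k**2 + 12*k + 47)/(20*(k + 3)*(k + 4)*(k + 5)).
Δs = 9/(k**4 + 18*k**3 + 119*k**2 + 342*k + 360), as required.

Yes. s_k = \frac{k \left(k^{2} + 12 k + 47\right)}{20 \left(k + 3\right) \left(k + 4\right) \left(k + 5\right)}.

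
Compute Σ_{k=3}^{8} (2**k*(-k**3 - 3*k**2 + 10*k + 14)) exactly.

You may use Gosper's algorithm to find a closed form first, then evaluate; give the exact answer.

t_(k+1)/t_k = 2*(k**3 + 6*k**2 - k - 20)/(k**3 + 3*k**2 - 10*k - 14).
Take A(k)=2, B(k)=1, C(k)=k**3 + 3*k**2 - 10*k - 14.
Solve (2)·f(k+1) − (1)·f(k) = k**3 + 3*k**2 - 10*k - 14.
From deg A=0, deg B=0, deg C=3: d=3.
Coefficient equations give f(k) = k**3 - 3*k**2 - 4*k - 2.
Certificate R = B(k−1)f/C = (k**3 - 3*k**2 - 4*k - 2)/(k**3 + 3*k**2 - 10*k - 14) gives s_k = 2**k*(-k**3 + 3*k**2 + 4*k + 2).
Δs = 2**k*(-k**3 - 3*k**2 + 10*k + 14), as required.
Σ_(k=3)^(8) t_k = s_(9) − s_(3) = -229376 − (112) = -229488.

Σ = -229488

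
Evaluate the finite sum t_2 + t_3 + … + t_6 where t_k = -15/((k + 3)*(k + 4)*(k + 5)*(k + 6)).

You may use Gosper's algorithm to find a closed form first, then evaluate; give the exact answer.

Ratio r(k) = (k + 3)/(k + 7).
So A=k + 3 and B=k + 7, with C=1.
Need (k + 3)·f(k+1) − (k + 6)·f(k) = 1.
d = 3 from the (1,1,0) case.
Solving with deg f ≤ 3: f(k) = k*(k**2 + 12*k + 47)/180.
Get s_k = R·t_k = k*(-k**2 - 12*k - 47)/(12*(k + 3)*(k + 4)*(k + 5)) with R(k) = B(k−1)f(k)/C(k) = k*(k + 6)*(k**2 + 12*k + 47)/180.
s_(k+1) − s_k = -15/(k**4 + 18*k**3 + 119*k**2 + 342*k + 360) = t_k.
Evaluate s at k=7 and k=2: -7/88 and -5/84; difference -37/1848.

Σ = -37/1848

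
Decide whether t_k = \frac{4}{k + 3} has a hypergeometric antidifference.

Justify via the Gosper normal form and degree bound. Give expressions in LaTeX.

r(k) = (k + 3)/(k + 4) after simplifying.
Take A(k)=k + 3, B(k)=k + 4, C(k)=1.
Need (k + 3)·f(k+1) − (k + 3)·f(k) = 1.
Bound: deg f ≤ 0.
f = c0 ⇒ A·f(k+1) − B(k−1)·f(k) − C = -1. The system {-1 = 0} is inconsistent; no antidifference.

No — key equation has no polynomial f.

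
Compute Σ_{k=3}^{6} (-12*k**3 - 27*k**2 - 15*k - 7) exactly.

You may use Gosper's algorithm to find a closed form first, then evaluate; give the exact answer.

Σ = -7804

Ratio r(k) = (12*k**3 + 63*k**2 + 105*k + 61)/(12*k**3 + 27*k**2 + 15*k + 7).
A = 1, B = 1, C = k**3 + 9*k**2/4 + 5*k/4 + 7/12.
f must satisfy (1)·f(k+1) − (1)·f(k) = k**3 + 9*k**2/4 + 5*k/4 + 7/12.
deg f ≤ 4 (via 0,0,3).
Solving with deg f ≤ 4: f(k) = k*(3*k**3 + 3*k**2 - 3*k + 4)/12.
Certificate R = B(k−1)f/C = k*(3*k**3 + 3*k**2 - 3*k + 4)/(12*k**3 + 27*k**2 + 15*k + 7) gives s_k = k*(-3*k**3 - 3*k**2 + 3*k - 4).
Verify: -12*k**3 - 27*k**2 - 15*k - 7 matches t_k.
Sum = s_(7) − s_(3); s_(7) = -8113, s_(3) = -309 ⇒ -7804.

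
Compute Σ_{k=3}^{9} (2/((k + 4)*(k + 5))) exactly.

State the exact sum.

Compute t_(k+1)/t_k: get (k + 4)/(k + 6).
So A=k + 4 and B=k + 6, with C=1.
f must satisfy (k + 4)·f(k+1) − (k + 5)·f(k) = 1.
deg f ≤ 1 (via 1,1,0).
Match coefficients ⇒ f(k) = k/4.
Then R = B(k−1)f/C = k*(k + 5)/4, so s_k = R(k)·t_k = k/(2*(k + 4)).
Verify: 2/(k**2 + 9*k + 20) matches t_k.
Evaluate s at k=10 and k=3: 5/14 and 3/14; difference 1/7.

Σ = 1/7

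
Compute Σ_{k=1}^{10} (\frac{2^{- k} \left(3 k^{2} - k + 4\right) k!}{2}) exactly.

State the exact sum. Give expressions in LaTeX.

Σ = 623699

Compute t_(k+1)/t_k: get (k + 1)*(-k + 3*(k + 1)**2 + 3)/(2*(3*k**2 - k + 4)).
Take A(k)=k/2 + 1/2, B(k)=1, C(k)=k**2 - k/3 + 4/3.
Need (k/2 + 1/2)·f(k+1) − (1)·f(k) = k**2 - k/3 + 4/3.
From deg A=1, deg B=0, deg C=2: d=1.
Coefficient equations give f(k) = 2*(3*k - 1)/3.
Then R = B(k−1)f/C = 2*(3*k - 1)/(3*k**2 - k + 4), so s_k = R(k)·t_k = (3*k - 1)*factorial(k)/2**k.
Check: Δs_k = (3*k**2 - k + 4)*factorial(k)/(2*2**k). ✓
Σ_(k=1)^(10) t_k = s_(11) − s_(1) = 623700 − (1) = 623699.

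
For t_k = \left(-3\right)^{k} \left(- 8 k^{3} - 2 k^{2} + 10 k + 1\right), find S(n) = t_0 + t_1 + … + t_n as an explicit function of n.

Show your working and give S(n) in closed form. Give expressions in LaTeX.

Step 1: r(k) = 3*(-8*k**3 - 26*k**2 - 18*k + 1)/(8*k**3 + 2*k**2 - 10*k - 1).
Gosper form: A/B · C(k+1)/C(k) with A=-3, B=1, C=k**3 + k**2/4 - 5*k/4 - 1/8.
f must satisfy (-3)·f(k+1) − (1)·f(k) = k**3 + k**2/4 - 5*k/4 - 1/8.
d = 3 from the (0,0,3) case.
A polynomial solution: f(k) = -(k - 2)*(2*k**2 - 1)/8.
R(k) = B(k−1)·f(k)/C(k) = -(k - 2)*(2*k**2 - 1)/(8*k**3 + 2*k**2 - 10*k - 1); s_k = R·t_k = (-3)**k*(2*k**3 - 4*k**2 - k + 2).
Verify: (-3)**k*(-8*k**3 - 2*k**2 + 10*k + 1) matches t_k.
Telescope: S(n) = s_(n+1) − s_(0) = (-3)**(n + 1)*(2*n**3 + 2*n**2 - 3*n - 1) − (2) = -6*(-3)**n*n**3 - 6*(-3)**n*n**2 + 9*(-3)**n*n + 3*(-3)**n - 2.

S(n) = - 6 \left(-3\right)^{n} n^{3} - 6 \left(-3\right)^{n} n^{2} + 9 \left(-3\right)^{n} n + 3 \left(-3\right)^{n} - 2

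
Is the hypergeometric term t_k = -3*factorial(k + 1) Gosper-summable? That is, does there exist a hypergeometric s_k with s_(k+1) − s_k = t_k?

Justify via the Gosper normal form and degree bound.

Ratio r(k) = k + 2.
A = k + 2, B = 1, C = 1.
Set up (k + 2)·f(k+1) − (1)·f(k) − (1) = 0.
Degrees (1,0,0) ⇒ d ≤ -1.
Bound -1 < 0, so the key equation has no polynomial solution.

No. Not Gosper-summable.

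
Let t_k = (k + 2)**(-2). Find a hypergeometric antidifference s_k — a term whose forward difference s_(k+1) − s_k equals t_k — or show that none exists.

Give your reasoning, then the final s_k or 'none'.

none (Gosper's algorithm certifies no s_k)

Compute t_(k+1)/t_k: get (k + 2)**2/(k + 3)**2.
So A=k**2 + 4*k + 4 and B=k**2 + 6*k + 9, with C=1.
Need (k**2 + 4*k + 4)·f(k+1) − (k**2 + 4*k + 4)·f(k) = 1.
d = 0 from the (2,2,0) case.
f = c0 ⇒ A·f(k+1) − B(k−1)·f(k) − C = -1. The system {-1 = 0} is inconsistent; no antidifference.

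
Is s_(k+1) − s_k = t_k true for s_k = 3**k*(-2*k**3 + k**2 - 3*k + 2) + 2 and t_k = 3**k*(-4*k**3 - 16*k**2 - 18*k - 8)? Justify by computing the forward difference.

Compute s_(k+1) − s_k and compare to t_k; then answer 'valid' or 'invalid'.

s_(k+1) = 3**(k + 1)*(-3*k - 2*(k + 1)**3 + (k + 1)**2 - 1) + 2
s_(k+1) − s_k = 3**k*(-4*k**3 - 16*k**2 - 18*k - 8)
(s_(k+1) − s_k) − t_k = 0

Valid: the claim telescopes to t_k.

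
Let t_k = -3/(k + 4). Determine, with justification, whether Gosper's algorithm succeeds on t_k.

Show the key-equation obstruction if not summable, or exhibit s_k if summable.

No — key equation has no polynomial f.

Ratio r(k) = (k + 4)/(k + 5).
A = k + 4, B = k + 5, C = 1.
Key eq: (k + 4)·f(k+1) = (k + 4)·f(k) + (1).
deg f ≤ 0 (via 1,1,0).
Generic f = c0 gives residual -1; -1 = 0 cannot hold, so t_k is not Gosper-summable.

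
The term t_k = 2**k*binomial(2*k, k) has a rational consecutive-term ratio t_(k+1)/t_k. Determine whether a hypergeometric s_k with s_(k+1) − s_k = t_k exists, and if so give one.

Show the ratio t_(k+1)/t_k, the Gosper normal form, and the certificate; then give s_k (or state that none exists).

none — t_k is not Gosper-summable

t_(k+1)/t_k = 4*(2*k + 1)/(k + 1).
Factor: A=8*k + 4; B=k + 1; C=1.
Need (8*k + 4)·f(k+1) − (k)·f(k) = 1.
Degrees (1,1,0) ⇒ d ≤ -1.
Negative degree bound (-1): no f exists, t_k not Gosper-summable.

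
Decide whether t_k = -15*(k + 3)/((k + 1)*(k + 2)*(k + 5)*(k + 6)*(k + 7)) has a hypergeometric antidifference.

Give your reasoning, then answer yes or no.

r(k) = (k + 1)*(k + 4)*(k + 5)/((k + 3)**2*(k + 8)) after simplifying.
Gosper form: A/B · C(k+1)/C(k) with A=k + 1, B=k + 8, C=k**3 + 10*k**2 + 33*k + 36.
Need (k + 1)·f(k+1) − (k + 7)·f(k) = k**3 + 10*k**2 + 33*k + 36.
d = 6 from the (1,1,3) case.
A polynomial solution: f(k) = k*(k + 2)*(k + 3)*(k + 4)*(k**2 + 12*k + 41)/90.
Then R = B(k−1)f/C = k*(k + 2)*(k + 7)*(k**2 + 12*k + 41)/(90*(k + 3)), so s_k = R(k)·t_k = k*(-k**2 - 12*k - 41)/(6*(k**3 + 12*k**2 + 41*k + 30)).
Verify: 15*(-k - 3)/(k**5 + 21*k**4 + 163*k**3 + 567*k**2 + 844*k + 420) matches t_k.

Yes. s_k = k*(-k**2 - 12*k - 41)/(6*(k**3 + 12*k**2 + 41*k + 30)).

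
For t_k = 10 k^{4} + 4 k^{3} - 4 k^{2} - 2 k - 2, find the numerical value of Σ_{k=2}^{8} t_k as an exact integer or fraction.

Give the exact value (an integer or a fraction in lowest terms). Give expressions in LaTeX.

Σ = 91994

The ratio is (5*k**4 + 22*k**3 + 34*k**2 + 21*k + 3)/(5*k**4 + 2*k**3 - 2*k**2 - k - 1).
Gosper form: A/B · C(k+1)/C(k) with A=1, B=1, C=k**4 + 2*k**3/5 - 2*k**2/5 - k/5 - 1/5.
Solve (1)·f(k+1) − (1)·f(k) = k**4 + 2*k**3/5 - 2*k**2/5 - k/5 - 1/5.
From deg A=0, deg B=0, deg C=4: d=5.
Match coefficients ⇒ f(k) = k*(k**4 - 2*k**3 + k - 1)/5.
R(k) = B(k−1)·f(k)/C(k) = k*(k**4 - 2*k**3 + k - 1)/(5*k**4 + 2*k**3 - 2*k**2 - k - 1); s_k = R·t_k = 2*k*(k**4 - 2*k**3 + k - 1).
s_(k+1) − s_k = 10*k**4 + 4*k**3 - 4*k**2 - 2*k - 2 = t_k.
Σ_(k=2)^(8) t_k = s_(9) − s_(2) = 91998 − (4) = 91994.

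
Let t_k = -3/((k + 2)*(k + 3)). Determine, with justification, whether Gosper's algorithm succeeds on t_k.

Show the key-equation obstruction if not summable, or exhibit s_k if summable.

Yes. s_k = -3*k/(2*k + 4).

The ratio is (k + 2)/(k + 4).
Factor: A=k + 2; B=k + 4; C=1.
Solve (k + 2)·f(k+1) − (k + 3)·f(k) = 1.
deg f ≤ 1 (via 1,1,0).
Solving with deg f ≤ 1: f(k) = k/2.
Certificate R = B(k−1)f/C = k*(k + 3)/2 gives s_k = -3*k/(2*k + 4).
Verify: -3/(k**2 + 5*k + 6) matches t_k.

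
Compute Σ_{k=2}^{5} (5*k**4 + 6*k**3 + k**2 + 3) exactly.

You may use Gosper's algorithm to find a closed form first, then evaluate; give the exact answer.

The ratio is (5*(k + 1)**4 + 6*(k + 1)**3 + (k + 1)**2 + 3)/(5*k**4 + 6*k**3 + k**2 + 3).
Gosper form: A/B · C(k+1)/C(k) with A=1, B=1, C=k**4 + 6*k**3/5 + k**2/5 + 3/5.
Set up (1)·f(k+1) − (1)·f(k) − (k**4 + 6*k**3/5 + k**2/5 + 3/5) = 0.
From deg A=0, deg B=0, deg C=4: d=5.
Solving with deg f ≤ 5: f(k) = k*(k**4 - k**3 - k**2 + k + 3)/5.
Get s_k = R·t_k = k*(k**4 - k**3 - k**2 + k + 3) with R(k) = B(k−1)f(k)/C(k) = k*(k**4 - k**3 - k**2 + k + 3)/(5*k**4 + 6*k**3 + k**2 + 3).
Check: Δs_k = 5*k**4 + 6*k**3 + k**2 + 3. ✓
Σ_(k=2)^(5) t_k = s_(6) − s_(2) = 6318 − (18) = 6300.

Σ = 6300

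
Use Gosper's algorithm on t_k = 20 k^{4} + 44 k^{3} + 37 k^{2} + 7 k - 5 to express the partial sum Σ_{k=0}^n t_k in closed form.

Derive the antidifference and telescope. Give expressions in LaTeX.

r(k) = (20*k**4 + 124*k**3 + 289*k**2 + 293*k + 103)/(20*k**4 + 44*k**3 + 37*k**2 + 7*k - 5) after simplifying.
Gosper form: A/B · C(k+1)/C(k) with A=1, B=1, C=k**4 + 11*k**3/5 + 37*k**2/20 + 7*k/20 - 1/4.
f must satisfy (1)·f(k+1) − (1)·f(k) = k**4 + 11*k**3/5 + 37*k**2/20 + 7*k/20 - 1/4.
deg f ≤ 5 (via 0,0,4).
A polynomial solution: f(k) = k*(4*k**4 + k**3 - 3*k**2 - 4*k - 3)/20.
Get s_k = R·t_k = k*(4*k**4 + k**3 - 3*k**2 - 4*k - 3) with R(k) = B(k−1)f(k)/C(k) = k*(4*k**4 + k**3 - 3*k**2 - 4*k - 3)/(20*k**4 + 44*k**3 + 37*k**2 + 7*k - 5).
s_(k+1) − s_k = 20*k**4 + 44*k**3 + 37*k**2 + 7*k - 5 = t_k.
Telescope: S(n) = s_(n+1) − s_(0) = 4*n**5 + 21*n**4 + 41*n**3 + 33*n**2 + 4*n - 5 − (0) = 4*n**5 + 21*n**4 + 41*n**3 + 33*n**2 + 4*n - 5.

S(n) = 4 n^{5} + 21 n^{4} + 41 n^{3} + 33 n^{2} + 4 n - 5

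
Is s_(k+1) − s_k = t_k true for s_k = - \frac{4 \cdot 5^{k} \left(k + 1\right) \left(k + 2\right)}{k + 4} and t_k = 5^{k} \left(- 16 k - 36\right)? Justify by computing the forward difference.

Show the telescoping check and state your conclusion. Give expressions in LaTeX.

Invalid: residual \frac{5^{k} \left(32 k^{2} + 192 k + 280\right)}{k^{2} + 9 k + 20} ≠ 0.

s_(k+1) = -20*5**k*(k + 2)*(k + 3)/(k + 5)
s_(k+1) − s_k = 4*5**k*(k + 2)*((k + 1)*(k + 5) - 5*(k + 3)*(k + 4))/((k + 4)*(k + 5))
(s_(k+1) − s_k) − t_k = 5**k*(32*k**2 + 192*k + 280)/(k**2 + 9*k + 20)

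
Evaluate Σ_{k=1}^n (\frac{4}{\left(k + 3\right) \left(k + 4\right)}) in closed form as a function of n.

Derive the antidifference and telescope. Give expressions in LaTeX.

The ratio is (k + 3)/(k + 5).
Take A(k)=k + 3, B(k)=k + 5, C(k)=1.
Set up (k + 3)·f(k+1) − (k + 4)·f(k) − (1) = 0.
d = 1 from the (1,1,0) case.
A polynomial solution: f(k) = k/3.
So s_k = (B(k−1)f/C)·t_k = (k*(k + 4)/3)·t_k = 4*k/(3*(k + 3)).
Check: Δs_k = 4/(k**2 + 7*k + 12). ✓
Σ_(k=1)^n t_k = s_(n+1) − s_(1) = (4*(n + 1)/(3*(n + 4))) − (1/3), i.e. n/(n + 4).

S(n) = \frac{n}{n + 4}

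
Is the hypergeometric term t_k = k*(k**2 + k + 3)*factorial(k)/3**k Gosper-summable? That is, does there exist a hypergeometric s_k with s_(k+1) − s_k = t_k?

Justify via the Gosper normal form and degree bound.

Yes. s_k = 3**(1 - k)*(k**2 + k + 1)*factorial(k).

t_(k+1)/t_k = (k + 1)**2*(k + (k + 1)**2 + 4)/(3*k*(k**2 + k + 3)).
Normal form (A,B,C) = (k/3 + 1/3, 1, k**3 + k**2 + 3*k).
Solve (k/3 + 1/3)·f(k+1) − (1)·f(k) = k**3 + k**2 + 3*k.
From deg A=1, deg B=0, deg C=3: d=2.
A polynomial solution: f(k) = 3*(k**2 + k + 1).
R(k) = B(k−1)·f(k)/C(k) = 3*(k**2 + k + 1)/(k*(k**2 + k + 3)); s_k = R·t_k = 3**(1 - k)*(k**2 + k + 1)*factorial(k).
s_(k+1) − s_k = k*(k**2 + k + 3)*factorial(k)/3**k = t_k.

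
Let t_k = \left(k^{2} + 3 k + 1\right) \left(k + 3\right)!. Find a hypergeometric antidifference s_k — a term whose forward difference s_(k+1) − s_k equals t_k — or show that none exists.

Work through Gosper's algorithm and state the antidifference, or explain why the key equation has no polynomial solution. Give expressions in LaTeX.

s_k = \left(k - 1\right) \left(k + 3\right)!

The ratio is (k + 4)*(3*k + (k + 1)**2 + 4)/(k**2 + 3*k + 1).
Normal form (A,B,C) = (k + 4, 1, k**2 + 3*k + 1).
Set up (k + 4)·f(k+1) − (1)·f(k) − (k**2 + 3*k + 1) = 0.
d = 1 from the (1,0,2) case.
Coefficient equations give f(k) = k - 1.
Then R = B(k−1)f/C = (k - 1)/(k**2 + 3*k + 1), so s_k = R(k)·t_k = (k - 1)*factorial(k + 3).
Δs = (k**2 + 3*k + 1)*factorial(k + 3), as required.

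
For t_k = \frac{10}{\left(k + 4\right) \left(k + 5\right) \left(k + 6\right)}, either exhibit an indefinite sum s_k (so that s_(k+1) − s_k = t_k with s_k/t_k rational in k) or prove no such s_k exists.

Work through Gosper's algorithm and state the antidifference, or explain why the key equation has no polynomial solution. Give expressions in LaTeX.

s_k = \frac{k \left(k + 9\right)}{4 \left(k + 4\right) \left(k + 5\right)}

Ratio r(k) = (k + 4)/(k + 7).
Gosper form: A/B · C(k+1)/C(k) with A=k + 4, B=k + 7, C=1.
Key eq: (k + 4)·f(k+1) = (k + 6)·f(k) + (1).
deg f ≤ 2 (via 1,1,0).
Match coefficients ⇒ f(k) = k*(k + 9)/40.
Then R = B(k−1)f/C = k*(k + 6)*(k + 9)/40, so s_k = R(k)·t_k = k*(k + 9)/(4*(k + 4)*(k + 5)).
Verify: 10/(k**3 + 15*k**2 + 74*k + 120) matches t_k.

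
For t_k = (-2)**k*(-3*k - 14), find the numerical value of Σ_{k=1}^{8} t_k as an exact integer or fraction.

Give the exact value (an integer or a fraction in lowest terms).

Σ = -6646

Ratio r(k) = 2*(-3*k - 17)/(3*k + 14).
Factor: A=-2; B=1; C=k + 14/3.
Need (-2)·f(k+1) − (1)·f(k) = k + 14/3.
Degrees (0,0,1) ⇒ d ≤ 1.
A polynomial solution: f(k) = -(k + 4)/3.
So s_k = (B(k−1)f/C)·t_k = (-(k + 4)/(3*k + 14))·t_k = (-2)**k*(k + 4).
Check: Δs_k = (-2)**k*(-3*k - 14). ✓
Σ_(k=1)^(8) t_k = s_(9) − s_(1) = -6656 − (-10) = -6646.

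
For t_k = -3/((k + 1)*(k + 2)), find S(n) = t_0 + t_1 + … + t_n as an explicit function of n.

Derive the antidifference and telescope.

S(n) = 3*(-n - 1)/(n + 2)

The ratio is (k + 1)/(k + 3).
Gosper form: A/B · C(k+1)/C(k) with A=k + 1, B=k + 3, C=1.
f must satisfy (k + 1)·f(k+1) − (k + 2)·f(k) = 1.
deg f ≤ 1 (via 1,1,0).
Solve for f: f(k) = k (degree 1 ≤ 1).
Get s_k = R·t_k = -3*k/(k + 1) with R(k) = B(k−1)f(k)/C(k) = k*(k + 2).
Δs = -3/(k**2 + 3*k + 2), as required.
Evaluate: s_(n+1) = 3*(-n - 1)/(n + 2); subtract s_(0) = 0 ⇒ S(n) = 3*(-n - 1)/(n + 2).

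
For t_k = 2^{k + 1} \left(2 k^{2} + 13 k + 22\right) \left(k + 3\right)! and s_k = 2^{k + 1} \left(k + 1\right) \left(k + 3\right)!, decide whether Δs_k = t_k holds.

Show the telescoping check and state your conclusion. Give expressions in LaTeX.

Invalid: residual - 2^{k + 1} \left(2 k + 7\right) \left(k + 3\right)! ≠ 0.

s_(k+1) = 2**(k + 2)*(k + 2)*factorial(k + 4)
s_(k+1) − s_k = 2**(k + 1)*(k + 3)*(2*k + 5)*factorial(k + 3)
(s_(k+1) − s_k) − t_k = -2**(k + 1)*(2*k + 7)*factorial(k + 3)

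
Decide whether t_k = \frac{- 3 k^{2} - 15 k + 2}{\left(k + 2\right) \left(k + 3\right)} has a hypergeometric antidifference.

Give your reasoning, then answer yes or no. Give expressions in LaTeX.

Step 1: r(k) = (k + 2)*(15*k + 3*(k + 1)**2 + 13)/((k + 4)*(3*k**2 + 15*k - 2)).
Normal form (A,B,C) = (k + 2, k + 4, k**2 + 5*k - 2/3).
Set up (k + 2)·f(k+1) − (k + 3)·f(k) − (k**2 + 5*k - 2/3) = 0.
deg f ≤ 2 (via 1,1,2).
Coefficient equations give f(k) = k*(3*k - 4)/3.
Then R = B(k−1)f/C = k*(k + 3)*(3*k - 4)/(3*k**2 + 15*k - 2), so s_k = R(k)·t_k = k*(4 - 3*k)/(k + 2).
s_(k+1) − s_k = (-3*k**2 - 15*k + 2)/(k**2 + 5*k + 6) = t_k.

Yes. s_k = \frac{k \left(4 - 3 k\right)}{k + 2}.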